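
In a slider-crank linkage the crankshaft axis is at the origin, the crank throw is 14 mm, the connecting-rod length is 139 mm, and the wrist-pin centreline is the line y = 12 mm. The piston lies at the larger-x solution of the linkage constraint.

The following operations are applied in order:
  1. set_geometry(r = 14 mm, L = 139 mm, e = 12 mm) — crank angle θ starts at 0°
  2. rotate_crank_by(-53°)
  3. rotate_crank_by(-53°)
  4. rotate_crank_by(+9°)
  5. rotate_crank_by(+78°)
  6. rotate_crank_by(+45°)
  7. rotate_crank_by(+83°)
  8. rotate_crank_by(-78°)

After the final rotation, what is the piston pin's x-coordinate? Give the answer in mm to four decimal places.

150.9178

set_geometry: r = 14 mm, L = 139 mm, e = 12 mm; θ ← 0°
rotate_crank_by(-53°): θ ← 0° -53° = -53°
rotate_crank_by(-53°): θ ← -53° -53° = -106°
rotate_crank_by(+9°): θ ← -106° +9° = -97°
rotate_crank_by(+78°): θ ← -97° +78° = -19°
rotate_crank_by(+45°): θ ← -19° +45° = 26°
rotate_crank_by(+83°): θ ← 26° +83° = 109°
rotate_crank_by(-78°): θ ← 109° -78° = 31°
crank pin P = (r cos θ, r sin θ) = (12.000342, 7.210533)
h = r sin θ − e = 7.210533 − 12 = -4.789467
x = r cos θ + √(L² − h²) = 12.000342 + √(19321.0 − 22.9390) = 12.000342 + 138.917461 = 150.917803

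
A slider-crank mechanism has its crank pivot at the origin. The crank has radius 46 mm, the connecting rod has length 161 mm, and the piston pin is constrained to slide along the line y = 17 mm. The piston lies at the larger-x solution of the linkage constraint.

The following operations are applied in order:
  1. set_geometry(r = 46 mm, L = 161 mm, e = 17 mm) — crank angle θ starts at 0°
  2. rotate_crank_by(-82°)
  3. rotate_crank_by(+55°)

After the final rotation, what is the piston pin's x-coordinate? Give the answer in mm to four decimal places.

197.4658

set_geometry: r = 46 mm, L = 161 mm, e = 17 mm; θ ← 0°
rotate_crank_by(-82°): θ ← 0° -82° = -82°
rotate_crank_by(+55°): θ ← -82° +55° = -27°
crank pin P = (r cos θ, r sin θ) = (40.986300, -20.883563)
h = r sin θ − e = -20.883563 − 17 = -37.883563
x = r cos θ + √(L² − h²) = 40.986300 + √(25921.0 − 1435.1643) = 40.986300 + 156.479506 = 197.465806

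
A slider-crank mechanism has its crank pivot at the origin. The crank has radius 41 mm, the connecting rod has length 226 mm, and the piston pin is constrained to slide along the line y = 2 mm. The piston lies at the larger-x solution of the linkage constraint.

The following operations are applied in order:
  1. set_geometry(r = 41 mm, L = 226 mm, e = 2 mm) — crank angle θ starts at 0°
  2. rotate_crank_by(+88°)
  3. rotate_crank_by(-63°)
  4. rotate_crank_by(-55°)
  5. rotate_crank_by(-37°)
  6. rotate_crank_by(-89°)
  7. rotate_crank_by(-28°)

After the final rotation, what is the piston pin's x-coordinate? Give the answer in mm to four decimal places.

set_geometry: r = 41 mm, L = 226 mm, e = 2 mm; θ ← 0°
rotate_crank_by(+88°): θ ← 0° +88° = 88°
rotate_crank_by(-63°): θ ← 88° -63° = 25°
rotate_crank_by(-55°): θ ← 25° -55° = -30°
rotate_crank_by(-37°): θ ← -30° -37° = -67°
rotate_crank_by(-89°): θ ← -67° -89° = -156°
rotate_crank_by(-28°): θ ← -156° -28° = -184°
crank pin P = (r cos θ, r sin θ) = (-40.900126, 2.860015)
h = r sin θ − e = 2.860015 − 2 = 0.860015
x = r cos θ + √(L² − h²) = -40.900126 + √(51076.0 − 0.7396) = -40.900126 + 225.998364 = 185.098238

185.0982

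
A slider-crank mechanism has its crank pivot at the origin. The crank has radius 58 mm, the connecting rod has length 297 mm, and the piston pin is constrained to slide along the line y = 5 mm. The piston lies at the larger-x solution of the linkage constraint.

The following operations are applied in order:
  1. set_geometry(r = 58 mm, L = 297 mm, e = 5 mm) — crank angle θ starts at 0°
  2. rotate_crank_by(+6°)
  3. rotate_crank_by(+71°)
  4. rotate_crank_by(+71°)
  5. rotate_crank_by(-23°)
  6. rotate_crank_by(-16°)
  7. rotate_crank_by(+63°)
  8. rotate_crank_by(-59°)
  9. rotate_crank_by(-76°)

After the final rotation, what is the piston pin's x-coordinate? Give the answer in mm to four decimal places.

set_geometry: r = 58 mm, L = 297 mm, e = 5 mm; θ ← 0°
rotate_crank_by(+6°): θ ← 0° +6° = 6°
rotate_crank_by(+71°): θ ← 6° +71° = 77°
rotate_crank_by(+71°): θ ← 77° +71° = 148°
rotate_crank_by(-23°): θ ← 148° -23° = 125°
rotate_crank_by(-16°): θ ← 125° -16° = 109°
rotate_crank_by(+63°): θ ← 109° +63° = 172°
rotate_crank_by(-59°): θ ← 172° -59° = 113°
rotate_crank_by(-76°): θ ← 113° -76° = 37°
crank pin P = (r cos θ, r sin θ) = (46.320860, 34.905271)
h = r sin θ − e = 34.905271 − 5 = 29.905271
x = r cos θ + √(L² − h²) = 46.320860 + √(88209.0 − 894.3253) = 46.320860 + 295.490566 = 341.811426

341.8114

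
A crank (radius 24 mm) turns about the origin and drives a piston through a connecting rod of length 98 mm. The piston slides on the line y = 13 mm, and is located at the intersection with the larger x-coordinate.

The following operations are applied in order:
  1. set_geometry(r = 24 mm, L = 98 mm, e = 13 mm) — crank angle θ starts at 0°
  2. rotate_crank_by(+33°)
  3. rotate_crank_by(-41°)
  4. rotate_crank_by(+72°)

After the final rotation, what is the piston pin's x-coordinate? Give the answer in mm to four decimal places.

set_geometry: r = 24 mm, L = 98 mm, e = 13 mm; θ ← 0°
rotate_crank_by(+33°): θ ← 0° +33° = 33°
rotate_crank_by(-41°): θ ← 33° -41° = -8°
rotate_crank_by(+72°): θ ← -8° +72° = 64°
crank pin P = (r cos θ, r sin θ) = (10.520908, 21.571057)
h = r sin θ − e = 21.571057 − 13 = 8.571057
x = r cos θ + √(L² − h²) = 10.520908 + √(9604.0 − 73.4630) = 10.520908 + 97.624469 = 108.145377

108.1454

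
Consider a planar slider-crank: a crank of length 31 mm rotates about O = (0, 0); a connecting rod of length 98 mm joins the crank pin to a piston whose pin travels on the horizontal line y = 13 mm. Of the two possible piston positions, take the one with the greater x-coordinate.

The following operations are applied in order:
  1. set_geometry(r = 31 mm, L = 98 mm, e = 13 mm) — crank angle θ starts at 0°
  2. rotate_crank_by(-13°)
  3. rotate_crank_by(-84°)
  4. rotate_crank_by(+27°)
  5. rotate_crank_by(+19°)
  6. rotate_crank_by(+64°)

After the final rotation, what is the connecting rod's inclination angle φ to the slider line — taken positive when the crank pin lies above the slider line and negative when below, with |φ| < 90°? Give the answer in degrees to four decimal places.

-3.5256

set_geometry: r = 31 mm, L = 98 mm, e = 13 mm; θ ← 0°
rotate_crank_by(-13°): θ ← 0° -13° = -13°
rotate_crank_by(-84°): θ ← -13° -84° = -97°
rotate_crank_by(+27°): θ ← -97° +27° = -70°
rotate_crank_by(+19°): θ ← -70° +19° = -51°
rotate_crank_by(+64°): θ ← -51° +64° = 13°
crank pin P = (r cos θ, r sin θ) = (30.205472, 6.973483)
h = r sin θ − e = 6.973483 − 13 = -6.026517
sin φ = h / L = -6.026517 / 98 = -0.06149507
φ = arcsin(-0.06149507) = -3.525633°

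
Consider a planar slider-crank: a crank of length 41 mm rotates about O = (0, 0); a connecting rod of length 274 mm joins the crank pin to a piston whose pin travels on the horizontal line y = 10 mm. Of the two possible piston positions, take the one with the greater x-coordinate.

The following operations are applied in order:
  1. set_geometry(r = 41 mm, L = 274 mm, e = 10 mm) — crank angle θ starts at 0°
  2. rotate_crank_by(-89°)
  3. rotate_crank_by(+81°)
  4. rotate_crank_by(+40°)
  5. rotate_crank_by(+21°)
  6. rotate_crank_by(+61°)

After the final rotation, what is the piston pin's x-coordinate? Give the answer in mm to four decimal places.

255.9448

set_geometry: r = 41 mm, L = 274 mm, e = 10 mm; θ ← 0°
rotate_crank_by(-89°): θ ← 0° -89° = -89°
rotate_crank_by(+81°): θ ← -89° +81° = -8°
rotate_crank_by(+40°): θ ← -8° +40° = 32°
rotate_crank_by(+21°): θ ← 32° +21° = 53°
rotate_crank_by(+61°): θ ← 53° +61° = 114°
crank pin P = (r cos θ, r sin θ) = (-16.676202, 37.455364)
h = r sin θ − e = 37.455364 − 10 = 27.455364
x = r cos θ + √(L² − h²) = -16.676202 + √(75076.0 − 753.7970) = -16.676202 + 272.620988 = 255.944785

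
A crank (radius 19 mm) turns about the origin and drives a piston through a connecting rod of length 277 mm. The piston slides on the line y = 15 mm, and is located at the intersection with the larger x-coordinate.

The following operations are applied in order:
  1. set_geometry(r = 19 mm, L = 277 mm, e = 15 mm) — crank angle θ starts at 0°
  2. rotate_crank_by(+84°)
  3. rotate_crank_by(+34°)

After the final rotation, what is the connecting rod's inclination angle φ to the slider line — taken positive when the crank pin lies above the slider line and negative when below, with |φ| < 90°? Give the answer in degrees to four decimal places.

set_geometry: r = 19 mm, L = 277 mm, e = 15 mm; θ ← 0°
rotate_crank_by(+84°): θ ← 0° +84° = 84°
rotate_crank_by(+34°): θ ← 84° +34° = 118°
crank pin P = (r cos θ, r sin θ) = (-8.919960, 16.776004)
h = r sin θ − e = 16.776004 − 15 = 1.776004
sin φ = h / L = 1.776004 / 277 = 0.00641157
φ = arcsin(0.00641157) = 0.367358°

0.3674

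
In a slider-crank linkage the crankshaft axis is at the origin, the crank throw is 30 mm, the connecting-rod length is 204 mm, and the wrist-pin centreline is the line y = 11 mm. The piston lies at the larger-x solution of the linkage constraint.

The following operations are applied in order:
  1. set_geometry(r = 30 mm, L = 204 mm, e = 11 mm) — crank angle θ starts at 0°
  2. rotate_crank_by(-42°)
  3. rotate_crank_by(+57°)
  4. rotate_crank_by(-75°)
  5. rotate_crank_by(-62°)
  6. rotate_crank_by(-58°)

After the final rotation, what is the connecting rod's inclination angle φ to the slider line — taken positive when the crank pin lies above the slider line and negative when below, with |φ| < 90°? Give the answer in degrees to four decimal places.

-3.0910

set_geometry: r = 30 mm, L = 204 mm, e = 11 mm; θ ← 0°
rotate_crank_by(-42°): θ ← 0° -42° = -42°
rotate_crank_by(+57°): θ ← -42° +57° = 15°
rotate_crank_by(-75°): θ ← 15° -75° = -60°
rotate_crank_by(-62°): θ ← -60° -62° = -122°
rotate_crank_by(-58°): θ ← -122° -58° = -180°
crank pin P = (r cos θ, r sin θ) = (-30.000000, -0.000000)
h = r sin θ − e = -0.000000 − 11 = -11.000000
sin φ = h / L = -11.000000 / 204 = -0.05392157
φ = arcsin(-0.05392157) = -3.090977°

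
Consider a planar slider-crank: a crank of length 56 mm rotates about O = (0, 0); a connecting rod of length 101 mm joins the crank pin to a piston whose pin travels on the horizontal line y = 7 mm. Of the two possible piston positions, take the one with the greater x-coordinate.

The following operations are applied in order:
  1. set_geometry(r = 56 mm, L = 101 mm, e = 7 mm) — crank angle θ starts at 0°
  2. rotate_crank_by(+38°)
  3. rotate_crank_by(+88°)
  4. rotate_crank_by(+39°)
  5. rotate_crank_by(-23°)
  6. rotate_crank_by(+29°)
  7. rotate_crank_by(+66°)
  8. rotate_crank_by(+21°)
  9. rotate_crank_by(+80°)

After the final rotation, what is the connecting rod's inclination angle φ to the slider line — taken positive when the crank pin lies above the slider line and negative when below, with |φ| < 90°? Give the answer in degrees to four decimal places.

-16.0818

set_geometry: r = 56 mm, L = 101 mm, e = 7 mm; θ ← 0°
rotate_crank_by(+38°): θ ← 0° +38° = 38°
rotate_crank_by(+88°): θ ← 38° +88° = 126°
rotate_crank_by(+39°): θ ← 126° +39° = 165°
rotate_crank_by(-23°): θ ← 165° -23° = 142°
rotate_crank_by(+29°): θ ← 142° +29° = 171°
rotate_crank_by(+66°): θ ← 171° +66° = 237°
rotate_crank_by(+21°): θ ← 237° +21° = 258°
rotate_crank_by(+80°): θ ← 258° +80° = 338°
crank pin P = (r cos θ, r sin θ) = (51.922296, -20.977969)
h = r sin θ − e = -20.977969 − 7 = -27.977969
sin φ = h / L = -27.977969 / 101 = -0.27700960
φ = arcsin(-0.27700960) = -16.081809°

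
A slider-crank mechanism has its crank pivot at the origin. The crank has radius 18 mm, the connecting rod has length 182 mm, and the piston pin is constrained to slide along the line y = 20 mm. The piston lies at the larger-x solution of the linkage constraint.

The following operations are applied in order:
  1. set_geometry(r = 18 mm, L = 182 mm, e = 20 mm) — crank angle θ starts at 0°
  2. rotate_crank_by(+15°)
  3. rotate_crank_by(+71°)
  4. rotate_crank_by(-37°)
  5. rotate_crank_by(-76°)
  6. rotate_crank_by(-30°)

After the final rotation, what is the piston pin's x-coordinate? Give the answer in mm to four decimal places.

set_geometry: r = 18 mm, L = 182 mm, e = 20 mm; θ ← 0°
rotate_crank_by(+15°): θ ← 0° +15° = 15°
rotate_crank_by(+71°): θ ← 15° +71° = 86°
rotate_crank_by(-37°): θ ← 86° -37° = 49°
rotate_crank_by(-76°): θ ← 49° -76° = -27°
rotate_crank_by(-30°): θ ← -27° -30° = -57°
crank pin P = (r cos θ, r sin θ) = (9.803503, -15.096070)
h = r sin θ − e = -15.096070 − 20 = -35.096070
x = r cos θ + √(L² − h²) = 9.803503 + √(33124.0 − 1231.7341) = 9.803503 + 178.584058 = 188.387561

188.3876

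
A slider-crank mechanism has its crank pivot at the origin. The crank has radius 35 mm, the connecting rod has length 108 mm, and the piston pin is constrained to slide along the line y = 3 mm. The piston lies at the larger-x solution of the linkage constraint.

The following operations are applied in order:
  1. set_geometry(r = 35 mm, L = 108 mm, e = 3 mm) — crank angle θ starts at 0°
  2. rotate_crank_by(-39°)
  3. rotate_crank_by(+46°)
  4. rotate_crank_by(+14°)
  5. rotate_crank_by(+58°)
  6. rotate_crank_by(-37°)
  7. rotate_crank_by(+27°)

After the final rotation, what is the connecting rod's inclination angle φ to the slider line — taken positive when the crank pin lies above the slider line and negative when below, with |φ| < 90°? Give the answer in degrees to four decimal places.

set_geometry: r = 35 mm, L = 108 mm, e = 3 mm; θ ← 0°
rotate_crank_by(-39°): θ ← 0° -39° = -39°
rotate_crank_by(+46°): θ ← -39° +46° = 7°
rotate_crank_by(+14°): θ ← 7° +14° = 21°
rotate_crank_by(+58°): θ ← 21° +58° = 79°
rotate_crank_by(-37°): θ ← 79° -37° = 42°
rotate_crank_by(+27°): θ ← 42° +27° = 69°
crank pin P = (r cos θ, r sin θ) = (12.542878, 32.675315)
h = r sin θ − e = 32.675315 − 3 = 29.675315
sin φ = h / L = 29.675315 / 108 = 0.27477143
φ = arcsin(0.27477143) = 15.948394°

15.9484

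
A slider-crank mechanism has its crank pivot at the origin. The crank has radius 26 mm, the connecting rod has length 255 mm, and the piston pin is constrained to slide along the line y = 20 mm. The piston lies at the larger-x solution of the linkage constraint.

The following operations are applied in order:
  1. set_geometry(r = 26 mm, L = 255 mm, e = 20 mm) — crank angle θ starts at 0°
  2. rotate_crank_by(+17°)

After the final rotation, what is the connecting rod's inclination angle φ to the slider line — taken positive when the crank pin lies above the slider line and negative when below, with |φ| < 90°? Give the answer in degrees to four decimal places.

set_geometry: r = 26 mm, L = 255 mm, e = 20 mm; θ ← 0°
rotate_crank_by(+17°): θ ← 0° +17° = 17°
crank pin P = (r cos θ, r sin θ) = (24.863924, 7.601664)
h = r sin θ − e = 7.601664 − 20 = -12.398336
sin φ = h / L = -12.398336 / 255 = -0.04862092
φ = arcsin(-0.04862092) = -2.786873°

-2.7869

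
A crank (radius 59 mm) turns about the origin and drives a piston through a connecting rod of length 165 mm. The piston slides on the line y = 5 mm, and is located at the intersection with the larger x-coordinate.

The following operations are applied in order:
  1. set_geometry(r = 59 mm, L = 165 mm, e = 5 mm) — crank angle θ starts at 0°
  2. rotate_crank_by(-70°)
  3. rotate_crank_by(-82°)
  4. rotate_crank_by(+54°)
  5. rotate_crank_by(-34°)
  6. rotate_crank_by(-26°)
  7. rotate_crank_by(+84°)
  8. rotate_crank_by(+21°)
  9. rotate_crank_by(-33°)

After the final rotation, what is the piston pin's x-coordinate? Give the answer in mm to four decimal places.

set_geometry: r = 59 mm, L = 165 mm, e = 5 mm; θ ← 0°
rotate_crank_by(-70°): θ ← 0° -70° = -70°
rotate_crank_by(-82°): θ ← -70° -82° = -152°
rotate_crank_by(+54°): θ ← -152° +54° = -98°
rotate_crank_by(-34°): θ ← -98° -34° = -132°
rotate_crank_by(-26°): θ ← -132° -26° = -158°
rotate_crank_by(+84°): θ ← -158° +84° = -74°
rotate_crank_by(+21°): θ ← -74° +21° = -53°
rotate_crank_by(-33°): θ ← -53° -33° = -86°
crank pin P = (r cos θ, r sin θ) = (4.115632, -58.856279)
h = r sin θ − e = -58.856279 − 5 = -63.856279
x = r cos θ + √(L² − h²) = 4.115632 + √(27225.0 − 4077.6244) = 4.115632 + 152.142616 = 156.258248

156.2582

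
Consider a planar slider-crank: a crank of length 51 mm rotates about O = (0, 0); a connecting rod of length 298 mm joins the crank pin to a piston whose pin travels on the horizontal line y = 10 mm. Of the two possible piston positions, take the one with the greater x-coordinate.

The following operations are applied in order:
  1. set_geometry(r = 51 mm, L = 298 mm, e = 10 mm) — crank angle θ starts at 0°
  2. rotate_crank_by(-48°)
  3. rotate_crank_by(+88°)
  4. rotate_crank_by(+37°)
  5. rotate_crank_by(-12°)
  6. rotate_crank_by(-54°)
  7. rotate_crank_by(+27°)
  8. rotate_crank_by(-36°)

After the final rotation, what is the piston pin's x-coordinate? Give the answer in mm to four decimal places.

set_geometry: r = 51 mm, L = 298 mm, e = 10 mm; θ ← 0°
rotate_crank_by(-48°): θ ← 0° -48° = -48°
rotate_crank_by(+88°): θ ← -48° +88° = 40°
rotate_crank_by(+37°): θ ← 40° +37° = 77°
rotate_crank_by(-12°): θ ← 77° -12° = 65°
rotate_crank_by(-54°): θ ← 65° -54° = 11°
rotate_crank_by(+27°): θ ← 11° +27° = 38°
rotate_crank_by(-36°): θ ← 38° -36° = 2°
crank pin P = (r cos θ, r sin θ) = (50.968932, 1.779874)
h = r sin θ − e = 1.779874 − 10 = -8.220126
x = r cos θ + √(L² − h²) = 50.968932 + √(88804.0 − 67.5705) = 50.968932 + 297.886605 = 348.855537

348.8555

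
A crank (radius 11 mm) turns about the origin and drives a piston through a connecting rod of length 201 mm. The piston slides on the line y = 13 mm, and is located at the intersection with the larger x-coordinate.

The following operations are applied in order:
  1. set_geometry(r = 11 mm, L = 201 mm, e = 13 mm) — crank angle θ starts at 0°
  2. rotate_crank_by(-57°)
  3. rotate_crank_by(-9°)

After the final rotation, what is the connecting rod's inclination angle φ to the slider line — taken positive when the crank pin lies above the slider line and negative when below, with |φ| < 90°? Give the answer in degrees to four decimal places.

set_geometry: r = 11 mm, L = 201 mm, e = 13 mm; θ ← 0°
rotate_crank_by(-57°): θ ← 0° -57° = -57°
rotate_crank_by(-9°): θ ← -57° -9° = -66°
crank pin P = (r cos θ, r sin θ) = (4.474103, -10.049000)
h = r sin θ − e = -10.049000 − 13 = -23.049000
sin φ = h / L = -23.049000 / 201 = -0.11467164
φ = arcsin(-0.11467164) = -6.584686°

-6.5847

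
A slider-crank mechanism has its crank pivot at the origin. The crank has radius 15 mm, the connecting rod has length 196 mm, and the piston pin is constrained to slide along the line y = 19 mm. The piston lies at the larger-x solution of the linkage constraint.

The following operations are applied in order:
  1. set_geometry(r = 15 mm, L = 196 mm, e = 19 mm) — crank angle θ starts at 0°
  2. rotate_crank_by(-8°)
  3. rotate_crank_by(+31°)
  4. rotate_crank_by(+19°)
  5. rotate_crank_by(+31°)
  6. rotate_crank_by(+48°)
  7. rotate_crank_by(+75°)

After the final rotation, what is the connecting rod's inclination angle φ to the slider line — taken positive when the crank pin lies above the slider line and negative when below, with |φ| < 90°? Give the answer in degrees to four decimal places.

set_geometry: r = 15 mm, L = 196 mm, e = 19 mm; θ ← 0°
rotate_crank_by(-8°): θ ← 0° -8° = -8°
rotate_crank_by(+31°): θ ← -8° +31° = 23°
rotate_crank_by(+19°): θ ← 23° +19° = 42°
rotate_crank_by(+31°): θ ← 42° +31° = 73°
rotate_crank_by(+48°): θ ← 73° +48° = 121°
rotate_crank_by(+75°): θ ← 121° +75° = 196°
crank pin P = (r cos θ, r sin θ) = (-14.418925, -4.134560)
h = r sin θ − e = -4.134560 − 19 = -23.134560
sin φ = h / L = -23.134560 / 196 = -0.11803347
φ = arcsin(-0.11803347) = -6.778622°

-6.7786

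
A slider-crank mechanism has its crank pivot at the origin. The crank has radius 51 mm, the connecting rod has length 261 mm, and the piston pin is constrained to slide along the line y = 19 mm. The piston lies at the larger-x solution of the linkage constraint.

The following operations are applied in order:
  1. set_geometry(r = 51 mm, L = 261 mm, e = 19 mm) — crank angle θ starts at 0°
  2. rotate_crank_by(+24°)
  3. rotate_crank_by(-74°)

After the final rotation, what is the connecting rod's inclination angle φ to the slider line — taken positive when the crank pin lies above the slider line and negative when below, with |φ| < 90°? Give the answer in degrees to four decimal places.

-12.8550

set_geometry: r = 51 mm, L = 261 mm, e = 19 mm; θ ← 0°
rotate_crank_by(+24°): θ ← 0° +24° = 24°
rotate_crank_by(-74°): θ ← 24° -74° = -50°
crank pin P = (r cos θ, r sin θ) = (32.782168, -39.068267)
h = r sin θ − e = -39.068267 − 19 = -58.068267
sin φ = h / L = -58.068267 / 261 = -0.22248378
φ = arcsin(-0.22248378) = -12.854959°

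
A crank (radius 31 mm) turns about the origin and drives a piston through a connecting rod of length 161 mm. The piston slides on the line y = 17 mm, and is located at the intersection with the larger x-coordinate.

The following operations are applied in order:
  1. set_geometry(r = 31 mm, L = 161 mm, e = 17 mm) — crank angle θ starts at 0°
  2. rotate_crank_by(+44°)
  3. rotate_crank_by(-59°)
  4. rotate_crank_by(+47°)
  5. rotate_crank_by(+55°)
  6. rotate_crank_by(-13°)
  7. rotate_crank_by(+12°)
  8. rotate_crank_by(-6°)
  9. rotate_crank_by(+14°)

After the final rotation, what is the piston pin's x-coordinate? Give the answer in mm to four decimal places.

158.2343

set_geometry: r = 31 mm, L = 161 mm, e = 17 mm; θ ← 0°
rotate_crank_by(+44°): θ ← 0° +44° = 44°
rotate_crank_by(-59°): θ ← 44° -59° = -15°
rotate_crank_by(+47°): θ ← -15° +47° = 32°
rotate_crank_by(+55°): θ ← 32° +55° = 87°
rotate_crank_by(-13°): θ ← 87° -13° = 74°
rotate_crank_by(+12°): θ ← 74° +12° = 86°
rotate_crank_by(-6°): θ ← 86° -6° = 80°
rotate_crank_by(+14°): θ ← 80° +14° = 94°
crank pin P = (r cos θ, r sin θ) = (-2.162451, 30.924486)
h = r sin θ − e = 30.924486 − 17 = 13.924486
x = r cos θ + √(L² − h²) = -2.162451 + √(25921.0 − 193.8913) = -2.162451 + 160.396723 = 158.234272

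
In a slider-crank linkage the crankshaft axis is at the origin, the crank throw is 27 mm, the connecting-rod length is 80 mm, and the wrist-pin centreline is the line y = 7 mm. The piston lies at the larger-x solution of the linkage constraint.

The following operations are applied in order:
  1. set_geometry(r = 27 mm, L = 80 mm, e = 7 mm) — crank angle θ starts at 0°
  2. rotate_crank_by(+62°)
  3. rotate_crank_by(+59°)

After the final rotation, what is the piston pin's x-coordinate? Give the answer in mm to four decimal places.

set_geometry: r = 27 mm, L = 80 mm, e = 7 mm; θ ← 0°
rotate_crank_by(+62°): θ ← 0° +62° = 62°
rotate_crank_by(+59°): θ ← 62° +59° = 121°
crank pin P = (r cos θ, r sin θ) = (-13.906028, 23.143517)
h = r sin θ − e = 23.143517 − 7 = 16.143517
x = r cos θ + √(L² − h²) = -13.906028 + √(6400.0 − 260.6131) = -13.906028 + 78.354240 = 64.448212

64.4482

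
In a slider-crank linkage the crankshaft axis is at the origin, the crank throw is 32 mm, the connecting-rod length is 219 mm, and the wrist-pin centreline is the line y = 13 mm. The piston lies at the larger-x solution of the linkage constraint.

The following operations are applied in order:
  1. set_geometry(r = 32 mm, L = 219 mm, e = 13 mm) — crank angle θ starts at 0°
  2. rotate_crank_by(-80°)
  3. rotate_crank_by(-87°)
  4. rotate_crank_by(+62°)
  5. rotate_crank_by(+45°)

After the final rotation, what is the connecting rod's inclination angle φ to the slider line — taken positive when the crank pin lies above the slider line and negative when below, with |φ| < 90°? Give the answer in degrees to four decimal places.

-10.7138

set_geometry: r = 32 mm, L = 219 mm, e = 13 mm; θ ← 0°
rotate_crank_by(-80°): θ ← 0° -80° = -80°
rotate_crank_by(-87°): θ ← -80° -87° = -167°
rotate_crank_by(+62°): θ ← -167° +62° = -105°
rotate_crank_by(+45°): θ ← -105° +45° = -60°
crank pin P = (r cos θ, r sin θ) = (16.000000, -27.712813)
h = r sin θ − e = -27.712813 − 13 = -40.712813
sin φ = h / L = -40.712813 / 219 = -0.18590326
φ = arcsin(-0.18590326) = -10.713799°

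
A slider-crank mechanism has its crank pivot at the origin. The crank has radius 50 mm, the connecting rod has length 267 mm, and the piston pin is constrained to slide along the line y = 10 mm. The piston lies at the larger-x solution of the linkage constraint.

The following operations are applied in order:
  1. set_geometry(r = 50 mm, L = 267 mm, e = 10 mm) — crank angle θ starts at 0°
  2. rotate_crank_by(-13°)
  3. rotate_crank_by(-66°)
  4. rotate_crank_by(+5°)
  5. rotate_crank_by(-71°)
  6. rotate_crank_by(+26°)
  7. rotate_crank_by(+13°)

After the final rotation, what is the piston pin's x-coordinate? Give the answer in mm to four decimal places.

set_geometry: r = 50 mm, L = 267 mm, e = 10 mm; θ ← 0°
rotate_crank_by(-13°): θ ← 0° -13° = -13°
rotate_crank_by(-66°): θ ← -13° -66° = -79°
rotate_crank_by(+5°): θ ← -79° +5° = -74°
rotate_crank_by(-71°): θ ← -74° -71° = -145°
rotate_crank_by(+26°): θ ← -145° +26° = -119°
rotate_crank_by(+13°): θ ← -119° +13° = -106°
crank pin P = (r cos θ, r sin θ) = (-13.781868, -48.063085)
h = r sin θ − e = -48.063085 − 10 = -58.063085
x = r cos θ + √(L² − h²) = -13.781868 + √(71289.0 − 3371.3218) = -13.781868 + 260.610204 = 246.828336

246.8283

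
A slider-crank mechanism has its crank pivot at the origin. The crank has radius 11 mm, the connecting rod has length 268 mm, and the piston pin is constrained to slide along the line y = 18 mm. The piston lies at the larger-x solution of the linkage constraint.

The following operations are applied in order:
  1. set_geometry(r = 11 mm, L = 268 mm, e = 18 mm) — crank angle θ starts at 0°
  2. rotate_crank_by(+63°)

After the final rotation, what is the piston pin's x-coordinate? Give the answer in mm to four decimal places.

272.8685

set_geometry: r = 11 mm, L = 268 mm, e = 18 mm; θ ← 0°
rotate_crank_by(+63°): θ ← 0° +63° = 63°
crank pin P = (r cos θ, r sin θ) = (4.993895, 9.801072)
h = r sin θ − e = 9.801072 − 18 = -8.198928
x = r cos θ + √(L² − h²) = 4.993895 + √(71824.0 − 67.2224) = 4.993895 + 267.874556 = 272.868451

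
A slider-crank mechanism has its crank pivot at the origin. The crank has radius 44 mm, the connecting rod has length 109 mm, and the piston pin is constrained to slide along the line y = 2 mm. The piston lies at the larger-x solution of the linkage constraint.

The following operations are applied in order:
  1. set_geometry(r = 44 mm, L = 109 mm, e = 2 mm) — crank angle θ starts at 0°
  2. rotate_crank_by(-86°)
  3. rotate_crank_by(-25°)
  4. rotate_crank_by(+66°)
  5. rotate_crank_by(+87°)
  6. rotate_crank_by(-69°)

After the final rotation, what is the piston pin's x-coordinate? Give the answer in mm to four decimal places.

145.9660

set_geometry: r = 44 mm, L = 109 mm, e = 2 mm; θ ← 0°
rotate_crank_by(-86°): θ ← 0° -86° = -86°
rotate_crank_by(-25°): θ ← -86° -25° = -111°
rotate_crank_by(+66°): θ ← -111° +66° = -45°
rotate_crank_by(+87°): θ ← -45° +87° = 42°
rotate_crank_by(-69°): θ ← 42° -69° = -27°
crank pin P = (r cos θ, r sin θ) = (39.204287, -19.975582)
h = r sin θ − e = -19.975582 − 2 = -21.975582
x = r cos θ + √(L² − h²) = 39.204287 + √(11881.0 − 482.9262) = 39.204287 + 106.761762 = 145.966049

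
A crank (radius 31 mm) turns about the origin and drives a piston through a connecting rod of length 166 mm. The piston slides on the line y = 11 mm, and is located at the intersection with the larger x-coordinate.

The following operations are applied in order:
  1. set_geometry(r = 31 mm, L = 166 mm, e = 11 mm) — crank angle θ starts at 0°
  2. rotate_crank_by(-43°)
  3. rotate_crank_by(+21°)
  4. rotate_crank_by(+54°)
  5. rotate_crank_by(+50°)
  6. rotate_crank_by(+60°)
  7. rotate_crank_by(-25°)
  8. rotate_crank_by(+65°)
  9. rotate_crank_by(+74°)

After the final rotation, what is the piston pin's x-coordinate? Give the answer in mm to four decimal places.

153.3373

set_geometry: r = 31 mm, L = 166 mm, e = 11 mm; θ ← 0°
rotate_crank_by(-43°): θ ← 0° -43° = -43°
rotate_crank_by(+21°): θ ← -43° +21° = -22°
rotate_crank_by(+54°): θ ← -22° +54° = 32°
rotate_crank_by(+50°): θ ← 32° +50° = 82°
rotate_crank_by(+60°): θ ← 82° +60° = 142°
rotate_crank_by(-25°): θ ← 142° -25° = 117°
rotate_crank_by(+65°): θ ← 117° +65° = 182°
rotate_crank_by(+74°): θ ← 182° +74° = 256°
crank pin P = (r cos θ, r sin θ) = (-7.499579, -30.079168)
h = r sin θ − e = -30.079168 − 11 = -41.079168
x = r cos θ + √(L² − h²) = -7.499579 + √(27556.0 − 1687.4980) = -7.499579 + 160.836880 = 153.337301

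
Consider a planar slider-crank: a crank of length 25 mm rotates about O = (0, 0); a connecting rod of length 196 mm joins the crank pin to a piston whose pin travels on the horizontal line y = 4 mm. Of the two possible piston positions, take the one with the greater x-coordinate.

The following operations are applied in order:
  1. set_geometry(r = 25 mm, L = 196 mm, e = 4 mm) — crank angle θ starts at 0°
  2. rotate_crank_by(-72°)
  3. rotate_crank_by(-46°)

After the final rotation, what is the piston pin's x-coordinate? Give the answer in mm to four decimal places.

set_geometry: r = 25 mm, L = 196 mm, e = 4 mm; θ ← 0°
rotate_crank_by(-72°): θ ← 0° -72° = -72°
rotate_crank_by(-46°): θ ← -72° -46° = -118°
crank pin P = (r cos θ, r sin θ) = (-11.736789, -22.073690)
h = r sin θ − e = -22.073690 − 4 = -26.073690
x = r cos θ + √(L² − h²) = -11.736789 + √(38416.0 − 679.8373) = -11.736789 + 194.257980 = 182.521191

182.5212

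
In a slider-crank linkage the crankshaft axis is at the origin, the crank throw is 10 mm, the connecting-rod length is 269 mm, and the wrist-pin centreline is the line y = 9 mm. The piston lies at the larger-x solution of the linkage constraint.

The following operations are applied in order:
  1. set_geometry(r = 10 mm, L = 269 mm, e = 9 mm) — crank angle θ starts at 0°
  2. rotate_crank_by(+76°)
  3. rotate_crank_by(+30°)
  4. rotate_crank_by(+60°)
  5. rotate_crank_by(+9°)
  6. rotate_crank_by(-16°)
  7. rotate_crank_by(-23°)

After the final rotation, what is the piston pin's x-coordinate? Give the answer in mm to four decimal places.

261.7988

set_geometry: r = 10 mm, L = 269 mm, e = 9 mm; θ ← 0°
rotate_crank_by(+76°): θ ← 0° +76° = 76°
rotate_crank_by(+30°): θ ← 76° +30° = 106°
rotate_crank_by(+60°): θ ← 106° +60° = 166°
rotate_crank_by(+9°): θ ← 166° +9° = 175°
rotate_crank_by(-16°): θ ← 175° -16° = 159°
rotate_crank_by(-23°): θ ← 159° -23° = 136°
crank pin P = (r cos θ, r sin θ) = (-7.193398, 6.946584)
h = r sin θ − e = 6.946584 − 9 = -2.053416
x = r cos θ + √(L² − h²) = -7.193398 + √(72361.0 − 4.2165) = -7.193398 + 268.992162 = 261.798764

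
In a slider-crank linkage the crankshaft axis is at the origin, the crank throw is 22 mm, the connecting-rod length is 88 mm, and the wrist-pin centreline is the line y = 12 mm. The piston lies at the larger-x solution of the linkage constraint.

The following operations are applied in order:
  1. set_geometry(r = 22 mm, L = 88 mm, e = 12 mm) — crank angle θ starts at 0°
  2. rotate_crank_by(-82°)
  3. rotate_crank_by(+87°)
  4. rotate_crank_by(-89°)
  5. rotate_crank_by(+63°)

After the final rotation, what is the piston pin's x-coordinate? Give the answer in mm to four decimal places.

106.2629

set_geometry: r = 22 mm, L = 88 mm, e = 12 mm; θ ← 0°
rotate_crank_by(-82°): θ ← 0° -82° = -82°
rotate_crank_by(+87°): θ ← -82° +87° = 5°
rotate_crank_by(-89°): θ ← 5° -89° = -84°
rotate_crank_by(+63°): θ ← -84° +63° = -21°
crank pin P = (r cos θ, r sin θ) = (20.538769, -7.884095)
h = r sin θ − e = -7.884095 − 12 = -19.884095
x = r cos θ + √(L² − h²) = 20.538769 + √(7744.0 − 395.3772) = 20.538769 + 85.724108 = 106.262878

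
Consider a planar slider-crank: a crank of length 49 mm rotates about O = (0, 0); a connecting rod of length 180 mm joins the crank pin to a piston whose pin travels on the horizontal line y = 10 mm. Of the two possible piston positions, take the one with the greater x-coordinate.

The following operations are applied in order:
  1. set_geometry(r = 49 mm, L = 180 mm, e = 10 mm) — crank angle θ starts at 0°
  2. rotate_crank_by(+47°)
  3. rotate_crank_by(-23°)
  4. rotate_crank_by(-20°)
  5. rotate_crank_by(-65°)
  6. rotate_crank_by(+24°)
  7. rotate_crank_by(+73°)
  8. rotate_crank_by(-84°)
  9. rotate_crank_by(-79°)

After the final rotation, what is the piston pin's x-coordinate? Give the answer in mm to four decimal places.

set_geometry: r = 49 mm, L = 180 mm, e = 10 mm; θ ← 0°
rotate_crank_by(+47°): θ ← 0° +47° = 47°
rotate_crank_by(-23°): θ ← 47° -23° = 24°
rotate_crank_by(-20°): θ ← 24° -20° = 4°
rotate_crank_by(-65°): θ ← 4° -65° = -61°
rotate_crank_by(+24°): θ ← -61° +24° = -37°
rotate_crank_by(+73°): θ ← -37° +73° = 36°
rotate_crank_by(-84°): θ ← 36° -84° = -48°
rotate_crank_by(-79°): θ ← -48° -79° = -127°
crank pin P = (r cos θ, r sin θ) = (-29.488936, -39.133140)
h = r sin θ − e = -39.133140 − 10 = -49.133140
x = r cos θ + √(L² − h²) = -29.488936 + √(32400.0 − 2414.0654) = -29.488936 + 173.164473 = 143.675536

143.6755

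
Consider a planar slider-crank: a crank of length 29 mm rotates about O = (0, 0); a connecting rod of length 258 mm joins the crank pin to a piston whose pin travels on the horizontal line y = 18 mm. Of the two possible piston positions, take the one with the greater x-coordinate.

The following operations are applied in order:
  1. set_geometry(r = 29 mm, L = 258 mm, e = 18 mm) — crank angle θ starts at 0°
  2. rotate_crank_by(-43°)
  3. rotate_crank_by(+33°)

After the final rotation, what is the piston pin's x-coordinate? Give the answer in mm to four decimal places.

set_geometry: r = 29 mm, L = 258 mm, e = 18 mm; θ ← 0°
rotate_crank_by(-43°): θ ← 0° -43° = -43°
rotate_crank_by(+33°): θ ← -43° +33° = -10°
crank pin P = (r cos θ, r sin θ) = (28.559425, -5.035797)
h = r sin θ − e = -5.035797 − 18 = -23.035797
x = r cos θ + √(L² − h²) = 28.559425 + √(66564.0 − 530.6480) = 28.559425 + 256.969555 = 285.528980

285.5290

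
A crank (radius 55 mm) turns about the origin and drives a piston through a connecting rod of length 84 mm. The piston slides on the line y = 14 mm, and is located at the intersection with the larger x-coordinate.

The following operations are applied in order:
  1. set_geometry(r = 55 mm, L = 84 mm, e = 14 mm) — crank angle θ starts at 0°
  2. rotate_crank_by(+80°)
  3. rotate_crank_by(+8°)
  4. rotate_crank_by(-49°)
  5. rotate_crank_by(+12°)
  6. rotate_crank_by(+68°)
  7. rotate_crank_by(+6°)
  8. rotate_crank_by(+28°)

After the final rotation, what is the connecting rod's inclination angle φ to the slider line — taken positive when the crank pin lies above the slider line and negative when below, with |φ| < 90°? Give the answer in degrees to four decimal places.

set_geometry: r = 55 mm, L = 84 mm, e = 14 mm; θ ← 0°
rotate_crank_by(+80°): θ ← 0° +80° = 80°
rotate_crank_by(+8°): θ ← 80° +8° = 88°
rotate_crank_by(-49°): θ ← 88° -49° = 39°
rotate_crank_by(+12°): θ ← 39° +12° = 51°
rotate_crank_by(+68°): θ ← 51° +68° = 119°
rotate_crank_by(+6°): θ ← 119° +6° = 125°
rotate_crank_by(+28°): θ ← 125° +28° = 153°
crank pin P = (r cos θ, r sin θ) = (-49.005359, 24.969477)
h = r sin θ − e = 24.969477 − 14 = 10.969477
sin φ = h / L = 10.969477 / 84 = 0.13058902
φ = arcsin(0.13058902) = 7.503631°

7.5036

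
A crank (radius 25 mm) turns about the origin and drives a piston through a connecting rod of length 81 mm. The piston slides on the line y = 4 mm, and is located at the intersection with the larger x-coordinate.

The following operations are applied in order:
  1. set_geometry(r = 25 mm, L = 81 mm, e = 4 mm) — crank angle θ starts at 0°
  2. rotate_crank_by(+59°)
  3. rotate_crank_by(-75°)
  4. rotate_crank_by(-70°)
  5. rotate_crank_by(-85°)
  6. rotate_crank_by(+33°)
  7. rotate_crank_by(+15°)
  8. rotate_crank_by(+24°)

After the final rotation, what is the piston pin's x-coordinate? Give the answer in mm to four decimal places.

set_geometry: r = 25 mm, L = 81 mm, e = 4 mm; θ ← 0°
rotate_crank_by(+59°): θ ← 0° +59° = 59°
rotate_crank_by(-75°): θ ← 59° -75° = -16°
rotate_crank_by(-70°): θ ← -16° -70° = -86°
rotate_crank_by(-85°): θ ← -86° -85° = -171°
rotate_crank_by(+33°): θ ← -171° +33° = -138°
rotate_crank_by(+15°): θ ← -138° +15° = -123°
rotate_crank_by(+24°): θ ← -123° +24° = -99°
crank pin P = (r cos θ, r sin θ) = (-3.910862, -24.692209)
h = r sin θ − e = -24.692209 − 4 = -28.692209
x = r cos θ + √(L² − h²) = -3.910862 + √(6561.0 − 823.2428) = -3.910862 + 75.747985 = 71.837123

71.8371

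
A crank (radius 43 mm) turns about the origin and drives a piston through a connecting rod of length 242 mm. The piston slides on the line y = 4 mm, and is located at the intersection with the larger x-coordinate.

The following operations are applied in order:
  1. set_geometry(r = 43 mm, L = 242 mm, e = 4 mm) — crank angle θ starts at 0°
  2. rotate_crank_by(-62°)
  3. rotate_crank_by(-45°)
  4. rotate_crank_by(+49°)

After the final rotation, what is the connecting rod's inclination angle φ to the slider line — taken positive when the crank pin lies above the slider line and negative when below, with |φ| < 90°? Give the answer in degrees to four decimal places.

set_geometry: r = 43 mm, L = 242 mm, e = 4 mm; θ ← 0°
rotate_crank_by(-62°): θ ← 0° -62° = -62°
rotate_crank_by(-45°): θ ← -62° -45° = -107°
rotate_crank_by(+49°): θ ← -107° +49° = -58°
crank pin P = (r cos θ, r sin θ) = (22.786528, -36.466068)
h = r sin θ − e = -36.466068 − 4 = -40.466068
sin φ = h / L = -40.466068 / 242 = -0.16721516
φ = arcsin(-0.16721516) = -9.625942°

-9.6259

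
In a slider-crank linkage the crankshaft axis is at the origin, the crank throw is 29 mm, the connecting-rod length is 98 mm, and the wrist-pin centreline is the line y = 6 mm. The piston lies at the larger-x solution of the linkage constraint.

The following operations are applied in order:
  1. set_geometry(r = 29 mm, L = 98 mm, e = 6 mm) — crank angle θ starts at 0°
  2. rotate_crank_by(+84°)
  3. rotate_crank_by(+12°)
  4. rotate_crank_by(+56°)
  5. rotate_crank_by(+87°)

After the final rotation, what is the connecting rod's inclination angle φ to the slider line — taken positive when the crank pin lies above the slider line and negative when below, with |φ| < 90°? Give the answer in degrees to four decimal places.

set_geometry: r = 29 mm, L = 98 mm, e = 6 mm; θ ← 0°
rotate_crank_by(+84°): θ ← 0° +84° = 84°
rotate_crank_by(+12°): θ ← 84° +12° = 96°
rotate_crank_by(+56°): θ ← 96° +56° = 152°
rotate_crank_by(+87°): θ ← 152° +87° = 239°
crank pin P = (r cos θ, r sin θ) = (-14.936104, -24.857852)
h = r sin θ − e = -24.857852 − 6 = -30.857852
sin φ = h / L = -30.857852 / 98 = -0.31487604
φ = arcsin(-0.31487604) = -18.353330°

-18.3533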